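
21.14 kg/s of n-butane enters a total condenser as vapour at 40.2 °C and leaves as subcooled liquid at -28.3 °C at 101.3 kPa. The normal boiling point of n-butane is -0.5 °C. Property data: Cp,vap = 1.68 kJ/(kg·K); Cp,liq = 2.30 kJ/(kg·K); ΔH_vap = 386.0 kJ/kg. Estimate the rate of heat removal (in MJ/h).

vapour 40.2→-0.5 °C: -68.376 kJ/kg
condensation at -0.5 °C: -386 kJ/kg
liquid -0.5→-28.3 °C: -63.94 kJ/kg
Δh = -68.376 + -386 + -63.94 = -518.32 kJ/kg
Q = ṁ·Δh = 21.14 kg/s × -518.32 kJ/kg = -10957 kJ/s
|Q| = 10957 kW = 39446 MJ/h

Q_c = 39400 MJ/h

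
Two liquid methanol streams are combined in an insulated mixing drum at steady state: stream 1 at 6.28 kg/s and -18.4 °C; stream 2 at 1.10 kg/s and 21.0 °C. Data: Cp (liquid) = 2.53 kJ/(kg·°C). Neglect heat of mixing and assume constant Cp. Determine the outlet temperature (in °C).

T_out = -12.5 °C

Adiabatic, steady state ⇒ Σ ṁᵢCp,ᵢ(T_out − Tᵢ) = 0
Σ ṁᵢCp,ᵢTᵢ = 6.28×2.53×-18.4 + 1.10×2.53×21.0 = -233.9
Σ ṁᵢCp,ᵢ = 6.28×2.53 + 1.10×2.53 = 18.671
T_out = -233.9 / 18.671 = -12.527 °C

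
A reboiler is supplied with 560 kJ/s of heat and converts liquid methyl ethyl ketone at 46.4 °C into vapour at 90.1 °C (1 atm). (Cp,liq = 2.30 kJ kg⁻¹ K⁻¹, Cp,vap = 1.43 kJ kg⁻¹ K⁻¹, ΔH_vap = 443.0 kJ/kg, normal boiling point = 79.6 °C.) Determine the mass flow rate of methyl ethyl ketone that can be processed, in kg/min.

ṁ = 62.9 kg/min

Δh = 2.30×(79.6−46.4) + 443.0 + 1.43×(90.1−79.6) = 534.38 kJ/kg
Q = 560 kJ/s = 560 kJ/s = 33600 kJ/min
ṁ = Q/Δh = 33600 / 534.38 = 62.877 kg/min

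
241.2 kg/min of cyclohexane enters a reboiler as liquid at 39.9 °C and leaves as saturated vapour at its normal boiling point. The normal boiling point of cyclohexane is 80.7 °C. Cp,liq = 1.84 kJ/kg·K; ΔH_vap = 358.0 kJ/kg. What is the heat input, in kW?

liquid 39.9→80.7 °C: 75.072 kJ/kg
vaporisation at 80.7 °C: 358 kJ/kg
Δh = 75.072 + 358 = 433.07 kJ/kg
Q = ṁ·Δh = 241.2 kg/min × 433.07 kJ/kg = 104460 kJ/min
|Q| = 1740.9 kW

Q = 1740 kW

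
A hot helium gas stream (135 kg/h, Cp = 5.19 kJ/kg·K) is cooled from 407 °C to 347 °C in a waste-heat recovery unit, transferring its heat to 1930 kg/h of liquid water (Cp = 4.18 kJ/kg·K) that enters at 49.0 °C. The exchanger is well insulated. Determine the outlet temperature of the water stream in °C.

T_c,out = 54.2 °C

Heat released by hot stream: Q = 135 × 5.19 × (407 − 347) = 42039 kJ/h
Energy balance on cold side (adiabatic exchanger): Q = ṁ_c·Cp_c·(T_c,out − T_c,in)
T_c,out = 49.0 + 42039/(1930 × 4.18) = 54.211 °C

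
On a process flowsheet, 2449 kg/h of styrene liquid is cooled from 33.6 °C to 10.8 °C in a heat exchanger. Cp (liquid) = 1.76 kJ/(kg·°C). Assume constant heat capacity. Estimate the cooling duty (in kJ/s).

Q_c = 27.3 kJ/s

Q = ṁ·Cp·ΔT = 2449 × 1.76 × (10.8 − 33.6) = -98273 kJ/h
Converting: 98273 / 3600 s = 27.298 kW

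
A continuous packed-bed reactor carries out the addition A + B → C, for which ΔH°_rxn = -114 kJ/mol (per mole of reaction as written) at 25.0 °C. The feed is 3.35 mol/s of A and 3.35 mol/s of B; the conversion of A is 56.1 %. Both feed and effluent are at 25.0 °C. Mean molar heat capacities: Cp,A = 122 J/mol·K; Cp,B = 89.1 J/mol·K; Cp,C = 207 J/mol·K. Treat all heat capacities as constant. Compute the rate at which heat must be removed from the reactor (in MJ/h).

Q_out = 771 MJ/h

Extent of reaction ξ = 0.561 × 3.35 = 1.8794 mol/s
Reaction term: ξ·ΔH°_rxn = 1.8794 × -114 = -214.25 kJ/s
Q = ΔH = -214.25 kJ/s = -214.25 kW
Heat removed = 771.29 MJ/h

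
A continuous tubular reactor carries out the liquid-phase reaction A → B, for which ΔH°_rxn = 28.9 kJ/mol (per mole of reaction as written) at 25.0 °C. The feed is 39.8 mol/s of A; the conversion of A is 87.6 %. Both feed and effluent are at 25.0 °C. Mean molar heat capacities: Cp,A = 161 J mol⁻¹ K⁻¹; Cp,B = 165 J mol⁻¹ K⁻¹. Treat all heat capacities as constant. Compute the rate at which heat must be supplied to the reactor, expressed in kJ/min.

Q_in = 60500 kJ/min

Extent of reaction ξ = 0.876 × 39.8 = 34.865 mol/s
Reaction term: ξ·ΔH°_rxn = 34.865 × 28.9 = 1007.6 kJ/s
Q = ΔH = 1007.6 kJ/s = 1007.6 kW
Heat supplied = 60456 kJ/min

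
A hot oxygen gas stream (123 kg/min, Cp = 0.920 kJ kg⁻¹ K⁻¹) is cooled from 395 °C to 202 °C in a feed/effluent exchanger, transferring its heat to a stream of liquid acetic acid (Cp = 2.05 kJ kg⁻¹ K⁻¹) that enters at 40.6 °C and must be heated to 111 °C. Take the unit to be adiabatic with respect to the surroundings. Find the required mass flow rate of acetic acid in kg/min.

Heat released by hot stream: Q = 123 × 0.920 × (395 − 202) = 21840 kJ/min
Energy balance on cold side (adiabatic exchanger): Q = ṁ_c·Cp_c·(T_c,out − T_c,in)
ṁ_c = 21840 / [2.05 × (111 − 40.6)] = 151.33 kg/min

ṁ_c = 151 kg/min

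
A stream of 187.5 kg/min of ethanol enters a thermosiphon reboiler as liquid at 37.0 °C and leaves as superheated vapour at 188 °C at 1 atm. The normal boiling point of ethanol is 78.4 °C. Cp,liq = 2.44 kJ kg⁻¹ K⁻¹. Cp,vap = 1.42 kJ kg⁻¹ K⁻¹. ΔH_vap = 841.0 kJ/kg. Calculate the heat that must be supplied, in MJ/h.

Q = 12300 MJ/h

liquid 37.0→78.4 °C: 101.02 kJ/kg
vaporisation at 78.4 °C: 841 kJ/kg
vapour 78.4→188 °C: 155.63 kJ/kg
Δh = 101.02 + 841 + 155.63 = 1097.6 kJ/kg
Q = ṁ·Δh = 187.5 kg/min × 1097.6 kJ/kg = 205810 kJ/min
|Q| = 3430.1 kW = 12349 MJ/h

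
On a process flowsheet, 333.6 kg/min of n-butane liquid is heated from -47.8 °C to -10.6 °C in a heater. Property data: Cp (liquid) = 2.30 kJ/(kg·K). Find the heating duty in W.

Q = 476000 W

Q = ṁ·Cp·ΔT = 333.6 × 2.30 × (-10.6 − -47.8) = 28543 kJ/min
Converting: 28543 / 60 s = 475.71 kW
Heating duty = 475710 W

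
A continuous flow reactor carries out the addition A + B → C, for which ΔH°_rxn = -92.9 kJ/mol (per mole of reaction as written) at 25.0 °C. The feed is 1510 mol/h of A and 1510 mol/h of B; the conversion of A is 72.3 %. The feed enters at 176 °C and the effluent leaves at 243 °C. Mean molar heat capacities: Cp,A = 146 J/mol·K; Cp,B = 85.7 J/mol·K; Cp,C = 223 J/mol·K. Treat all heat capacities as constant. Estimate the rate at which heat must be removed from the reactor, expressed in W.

Q_out = 22200 W

Extent of reaction ξ = 0.723 × 1510 = 1091.7 mol/h
Reaction term: ξ·ΔH°_rxn = 1091.7 × -92.9 = -101420 kJ/h
Sensible, feed 176→25 °C: -52830 kJ/h
Outlet flows (mol/h): A 418.27, B 418.27, C 1091.7
Sensible, products 25→243 °C: 74200 kJ/h
Q = ΔH = -80051 kJ/h = -22.236 kW
Heat removed = 22236 W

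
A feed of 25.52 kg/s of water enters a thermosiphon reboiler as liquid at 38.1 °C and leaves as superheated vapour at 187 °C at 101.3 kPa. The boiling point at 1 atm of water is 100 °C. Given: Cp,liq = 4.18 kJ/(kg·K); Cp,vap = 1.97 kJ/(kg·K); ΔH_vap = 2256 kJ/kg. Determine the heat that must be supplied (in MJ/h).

liquid 38.1→100 °C: 258.74 kJ/kg
vaporisation at 100 °C: 2256 kJ/kg
vapour 100→187 °C: 171.39 kJ/kg
Δh = 258.74 + 2256 + 171.39 = 2686.1 kJ/kg
Q = ṁ·Δh = 25.52 kg/s × 2686.1 kJ/kg = 68550 kJ/s
|Q| = 68550 kW = 246780 MJ/h

Q = 247000 MJ/h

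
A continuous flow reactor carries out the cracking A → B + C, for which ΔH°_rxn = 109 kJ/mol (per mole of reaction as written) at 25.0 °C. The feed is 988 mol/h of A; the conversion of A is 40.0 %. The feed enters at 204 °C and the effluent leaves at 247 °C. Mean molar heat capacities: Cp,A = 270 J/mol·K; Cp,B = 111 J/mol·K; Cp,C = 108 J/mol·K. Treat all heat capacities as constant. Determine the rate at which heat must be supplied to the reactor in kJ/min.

Q_in = 835 kJ/min

Extent of reaction ξ = 0.400 × 988 = 395.2 mol/h
Reaction term: ξ·ΔH°_rxn = 395.2 × 109 = 43077 kJ/h
Sensible, feed 204→25 °C: -47750 kJ/h
Outlet flows (mol/h): A 592.8, B 395.2, C 395.2
Sensible, products 25→247 °C: 54746 kJ/h
Q = ΔH = 50073 kJ/h = 13.909 kW
Heat supplied = 834.55 kJ/min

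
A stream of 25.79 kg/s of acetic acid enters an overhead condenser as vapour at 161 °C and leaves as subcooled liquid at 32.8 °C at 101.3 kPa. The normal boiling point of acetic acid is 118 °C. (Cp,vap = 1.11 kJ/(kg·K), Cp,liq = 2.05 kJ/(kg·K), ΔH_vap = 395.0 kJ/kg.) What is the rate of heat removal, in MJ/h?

vapour 161→118 °C: -47.73 kJ/kg
condensation at 118 °C: -395 kJ/kg
liquid 118→32.8 °C: -174.66 kJ/kg
Δh = -47.73 + -395 + -174.66 = -617.39 kJ/kg
Q = ṁ·Δh = 25.79 kg/s × -617.39 kJ/kg = -15922 kJ/s
|Q| = 15922 kW = 57321 MJ/h

Q_c = 57300 MJ/h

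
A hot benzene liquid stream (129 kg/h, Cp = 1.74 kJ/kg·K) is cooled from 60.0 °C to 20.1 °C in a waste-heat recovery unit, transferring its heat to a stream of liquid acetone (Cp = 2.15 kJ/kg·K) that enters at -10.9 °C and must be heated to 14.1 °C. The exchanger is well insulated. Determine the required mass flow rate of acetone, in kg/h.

ṁ_c = 167 kg/h

Heat released by hot stream: Q = 129 × 1.74 × (60.0 − 20.1) = 8956 kJ/h
Energy balance on cold side (adiabatic exchanger): Q = ṁ_c·Cp_c·(T_c,out − T_c,in)
ṁ_c = 8956 / [2.15 × (14.1 − -10.9)] = 166.62 kg/h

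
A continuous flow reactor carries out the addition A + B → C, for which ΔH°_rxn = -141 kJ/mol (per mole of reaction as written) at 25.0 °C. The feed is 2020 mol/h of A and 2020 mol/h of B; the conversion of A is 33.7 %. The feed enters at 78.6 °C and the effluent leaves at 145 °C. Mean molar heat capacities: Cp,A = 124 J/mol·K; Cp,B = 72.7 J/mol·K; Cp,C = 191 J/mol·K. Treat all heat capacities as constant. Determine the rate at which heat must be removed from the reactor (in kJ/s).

Q_out = 19.5 kJ/s

Extent of reaction ξ = 0.337 × 2020 = 680.74 mol/h
Reaction term: ξ·ΔH°_rxn = 680.74 × -141 = -95984 kJ/h
Sensible, feed 78.6→25 °C: -21297 kJ/h
Outlet flows (mol/h): A 1339.3, B 1339.3, C 680.74
Sensible, products 25→145 °C: 47214 kJ/h
Q = ΔH = -70067 kJ/h = -19.463 kW
Heat removed = 19.463 kJ/s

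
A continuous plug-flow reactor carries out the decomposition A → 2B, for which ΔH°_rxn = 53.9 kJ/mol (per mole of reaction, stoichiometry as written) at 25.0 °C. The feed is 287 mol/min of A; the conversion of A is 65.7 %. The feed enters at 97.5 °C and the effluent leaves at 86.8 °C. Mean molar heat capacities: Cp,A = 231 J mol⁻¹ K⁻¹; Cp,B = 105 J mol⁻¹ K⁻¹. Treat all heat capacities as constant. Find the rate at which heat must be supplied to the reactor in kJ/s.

Extent of reaction ξ = 0.657 × 287 = 188.56 mol/min
Reaction term: ξ·ΔH°_rxn = 188.56 × 53.9 = 10163 kJ/min
Sensible, feed 97.5→25 °C: -4806.5 kJ/min
Outlet flows (mol/min): A 98.441, B 377.12
Sensible, products 25→86.8 °C: 3852.4 kJ/min
Q = ΔH = 9209.2 kJ/min = 153.49 kW
Heat supplied = 153.49 kJ/s

Q_in = 153 kJ/s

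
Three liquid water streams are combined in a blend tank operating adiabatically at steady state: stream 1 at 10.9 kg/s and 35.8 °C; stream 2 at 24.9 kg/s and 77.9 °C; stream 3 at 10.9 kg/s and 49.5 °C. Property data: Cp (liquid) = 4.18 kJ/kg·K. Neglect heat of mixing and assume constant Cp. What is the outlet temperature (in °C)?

Adiabatic, steady state ⇒ Σ ṁᵢCp,ᵢ(T_out − Tᵢ) = 0
T_out = Σ ṁᵢCp,ᵢTᵢ / Σ ṁᵢCp,ᵢ
      = 11994 / 195.21 = 61.445 °C

T_out = 61.4 °C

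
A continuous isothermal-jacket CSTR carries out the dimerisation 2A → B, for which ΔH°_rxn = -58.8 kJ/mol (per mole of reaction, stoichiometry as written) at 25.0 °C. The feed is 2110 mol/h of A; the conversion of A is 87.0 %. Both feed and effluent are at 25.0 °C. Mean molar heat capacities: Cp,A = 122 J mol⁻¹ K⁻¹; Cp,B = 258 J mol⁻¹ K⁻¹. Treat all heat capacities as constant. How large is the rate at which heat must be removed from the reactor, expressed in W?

Q_out = 15000 W

Extent of reaction ξ = 0.870 × 2110 / 2 = 917.85 mol/h
Reaction term: ξ·ΔH°_rxn = 917.85 × -58.8 = -53970 kJ/h
Q = ΔH = -53970 kJ/h = -14.992 kW
Heat removed = 14992 W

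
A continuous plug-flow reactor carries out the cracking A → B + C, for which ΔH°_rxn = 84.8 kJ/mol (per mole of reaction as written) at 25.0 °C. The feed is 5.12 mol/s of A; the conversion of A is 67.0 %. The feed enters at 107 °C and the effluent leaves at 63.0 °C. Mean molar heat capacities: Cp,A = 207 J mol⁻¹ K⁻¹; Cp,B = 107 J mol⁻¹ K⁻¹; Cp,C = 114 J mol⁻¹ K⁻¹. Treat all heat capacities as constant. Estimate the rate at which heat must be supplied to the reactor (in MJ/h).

Extent of reaction ξ = 0.670 × 5.12 = 3.4304 mol/s
Reaction term: ξ·ΔH°_rxn = 3.4304 × 84.8 = 290.9 kJ/s
Sensible, feed 107→25 °C: -86.907 kJ/s
Outlet flows (mol/s): A 1.6896, B 3.4304, C 3.4304
Sensible, products 25→63.0 °C: 42.099 kJ/s
Q = ΔH = 246.09 kJ/s = 246.09 kW
Heat supplied = 885.92 MJ/h

Q_in = 886 MJ/h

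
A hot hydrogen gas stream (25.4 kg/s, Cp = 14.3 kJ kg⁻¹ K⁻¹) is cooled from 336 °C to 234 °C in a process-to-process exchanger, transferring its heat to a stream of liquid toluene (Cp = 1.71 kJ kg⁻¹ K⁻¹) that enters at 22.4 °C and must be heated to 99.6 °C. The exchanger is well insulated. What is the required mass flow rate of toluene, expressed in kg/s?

ṁ_c = 281 kg/s

Heat released by hot stream: Q = 25.4 × 14.3 × (336 − 234) = 37048 kJ/s
Energy balance on cold side (adiabatic exchanger): Q = ṁ_c·Cp_c·(T_c,out − T_c,in)
ṁ_c = 37048 / [1.71 × (99.6 − 22.4)] = 280.64 kg/s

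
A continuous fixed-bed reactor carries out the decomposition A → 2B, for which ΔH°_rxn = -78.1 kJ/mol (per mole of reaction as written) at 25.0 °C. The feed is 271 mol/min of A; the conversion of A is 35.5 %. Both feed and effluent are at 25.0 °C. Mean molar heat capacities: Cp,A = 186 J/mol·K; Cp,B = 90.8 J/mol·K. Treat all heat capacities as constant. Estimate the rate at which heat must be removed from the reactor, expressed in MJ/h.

Q_out = 451 MJ/h

Extent of reaction ξ = 0.355 × 271 = 96.205 mol/min
Reaction term: ξ·ΔH°_rxn = 96.205 × -78.1 = -7513.6 kJ/min
Q = ΔH = -7513.6 kJ/min = -125.23 kW
Heat removed = 450.82 MJ/h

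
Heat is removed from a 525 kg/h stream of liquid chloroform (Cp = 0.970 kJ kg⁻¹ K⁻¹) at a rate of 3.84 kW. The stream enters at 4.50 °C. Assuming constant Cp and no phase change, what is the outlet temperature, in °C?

T_out = -22.6 °C

Q = 3.84 kW = 13824 kJ/h
ΔT = Q/(ṁ·Cp) = 13824/(525×0.970) = 27.146 K
T_out = 4.50 − 27.146 = -22.646 °C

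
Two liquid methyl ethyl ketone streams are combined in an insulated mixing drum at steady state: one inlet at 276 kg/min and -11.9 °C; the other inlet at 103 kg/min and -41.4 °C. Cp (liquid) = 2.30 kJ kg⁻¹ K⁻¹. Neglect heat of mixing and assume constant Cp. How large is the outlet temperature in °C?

Adiabatic, steady state ⇒ Σ ṁᵢCp,ᵢ(T_out − Tᵢ) = 0
Σ ṁᵢCp,ᵢTᵢ = 276×2.30×-11.9 + 103×2.30×-41.4 = -17362
Σ ṁᵢCp,ᵢ = 276×2.30 + 103×2.30 = 871.7
T_out = -17362 / 871.7 = -19.917 °C

T_out = -19.9 °C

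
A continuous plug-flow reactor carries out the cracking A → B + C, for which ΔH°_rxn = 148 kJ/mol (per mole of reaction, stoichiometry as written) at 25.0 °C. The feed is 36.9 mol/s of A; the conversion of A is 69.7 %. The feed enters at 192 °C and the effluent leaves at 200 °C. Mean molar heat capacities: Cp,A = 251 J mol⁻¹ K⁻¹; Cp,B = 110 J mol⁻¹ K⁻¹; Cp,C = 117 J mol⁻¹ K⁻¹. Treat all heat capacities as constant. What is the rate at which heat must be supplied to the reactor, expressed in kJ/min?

Q_in = 226000 kJ/min

Extent of reaction ξ = 0.697 × 36.9 = 25.719 mol/s
Reaction term: ξ·ΔH°_rxn = 25.719 × 148 = 3806.5 kJ/s
Sensible, feed 192→25 °C: -1546.7 kJ/s
Outlet flows (mol/s): A 11.181, B 25.719, C 25.719
Sensible, products 25→200 °C: 1512.8 kJ/s
Q = ΔH = 3772.5 kJ/s = 3772.5 kW
Heat supplied = 226350 kJ/min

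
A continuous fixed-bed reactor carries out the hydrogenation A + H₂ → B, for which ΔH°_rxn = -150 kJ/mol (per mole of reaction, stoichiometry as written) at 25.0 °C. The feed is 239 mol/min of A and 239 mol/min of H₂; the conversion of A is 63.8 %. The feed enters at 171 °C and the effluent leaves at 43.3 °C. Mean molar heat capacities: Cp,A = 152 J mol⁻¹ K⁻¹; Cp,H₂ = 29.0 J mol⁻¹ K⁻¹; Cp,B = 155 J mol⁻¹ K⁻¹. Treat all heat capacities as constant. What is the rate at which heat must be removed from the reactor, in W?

Q_out = 474000 W

Extent of reaction ξ = 0.638 × 239 = 152.48 mol/min
Reaction term: ξ·ΔH°_rxn = 152.48 × -150 = -22872 kJ/min
Sensible, feed 171→25 °C: -6315.8 kJ/min
Outlet flows (mol/min): A 86.518, H₂ 86.518, B 152.48
Sensible, products 25→43.3 °C: 719.09 kJ/min
Q = ΔH = -28469 kJ/min = -474.48 kW
Heat removed = 474480 W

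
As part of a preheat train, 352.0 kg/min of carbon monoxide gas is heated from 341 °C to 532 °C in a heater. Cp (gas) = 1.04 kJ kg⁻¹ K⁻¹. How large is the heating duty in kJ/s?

Q = 1170 kJ/s

Q = ṁ·Cp·ΔT = 352.0 × 1.04 × (532 − 341) = 69921 kJ/min
Converting: 69921 / 60 s = 1165.4 kW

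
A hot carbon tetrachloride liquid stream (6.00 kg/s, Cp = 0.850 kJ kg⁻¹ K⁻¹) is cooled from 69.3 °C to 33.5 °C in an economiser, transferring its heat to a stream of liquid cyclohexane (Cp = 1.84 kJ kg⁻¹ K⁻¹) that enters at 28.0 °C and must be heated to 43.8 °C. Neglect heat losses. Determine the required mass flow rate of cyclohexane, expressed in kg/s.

Heat released by hot stream: Q = 6.00 × 0.850 × (69.3 − 33.5) = 182.58 kJ/s
Energy balance on cold side (adiabatic exchanger): Q = ṁ_c·Cp_c·(T_c,out − T_c,in)
ṁ_c = 182.58 / [1.84 × (43.8 − 28.0)] = 6.2803 kg/s

ṁ_c = 6.28 kg/s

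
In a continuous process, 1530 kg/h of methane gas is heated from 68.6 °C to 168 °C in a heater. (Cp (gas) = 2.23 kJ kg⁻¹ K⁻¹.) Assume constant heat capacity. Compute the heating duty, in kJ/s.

Q = ṁ·Cp·ΔT = 1530 × 2.23 × (168 − 68.6) = 339140 kJ/h
Converting: 339140 / 3600 s = 94.206 kW

Q = 94.2 kJ/s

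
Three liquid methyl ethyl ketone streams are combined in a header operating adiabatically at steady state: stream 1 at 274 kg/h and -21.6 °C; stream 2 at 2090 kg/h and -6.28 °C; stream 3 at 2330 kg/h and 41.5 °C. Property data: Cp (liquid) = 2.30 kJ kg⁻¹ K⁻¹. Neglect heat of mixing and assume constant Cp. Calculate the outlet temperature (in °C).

T_out = 16.5 °C

Adiabatic, steady state ⇒ Σ ṁᵢCp,ᵢ(T_out − Tᵢ) = 0
Σ ṁᵢCp,ᵢTᵢ = 274×2.30×-21.6 + 2090×2.30×-6.28 + 2330×2.30×41.5 = 178600
Σ ṁᵢCp,ᵢ = 274×2.30 + 2090×2.30 + 2330×2.30 = 10796
T_out = 178600 / 10796 = 16.543 °C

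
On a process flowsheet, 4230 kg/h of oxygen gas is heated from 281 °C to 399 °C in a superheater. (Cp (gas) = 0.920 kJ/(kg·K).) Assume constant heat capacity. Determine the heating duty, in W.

Q = 128000 W

Q = ṁ·Cp·ΔT = 4230 × 0.920 × (399 − 281) = 459210 kJ/h
Converting: 459210 / 3600 s = 127.56 kW
Heating duty = 127560 W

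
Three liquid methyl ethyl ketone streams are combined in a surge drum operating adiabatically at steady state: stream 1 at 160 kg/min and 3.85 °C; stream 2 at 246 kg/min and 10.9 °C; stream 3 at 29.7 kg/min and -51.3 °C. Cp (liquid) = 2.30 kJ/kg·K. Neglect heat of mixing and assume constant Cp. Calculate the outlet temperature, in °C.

T_out = 4.07 °C

No heat crosses the boundary, so H_out = H_in.
T_out = Σ ṁᵢCp,ᵢTᵢ / Σ ṁᵢCp,ᵢ
      = 4079.7 / 1002.1 = 4.0711 °C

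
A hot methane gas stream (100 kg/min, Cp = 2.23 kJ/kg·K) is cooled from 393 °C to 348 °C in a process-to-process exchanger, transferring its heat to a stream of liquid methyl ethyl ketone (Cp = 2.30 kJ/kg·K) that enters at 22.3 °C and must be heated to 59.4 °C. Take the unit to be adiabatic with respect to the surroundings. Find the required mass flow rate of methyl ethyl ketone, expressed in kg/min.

Heat released by hot stream: Q = 100 × 2.23 × (393 − 348) = 10035 kJ/min
Energy balance on cold side (adiabatic exchanger): Q = ṁ_c·Cp_c·(T_c,out − T_c,in)
ṁ_c = 10035 / [2.30 × (59.4 − 22.3)] = 117.6 kg/min

ṁ_c = 118 kg/min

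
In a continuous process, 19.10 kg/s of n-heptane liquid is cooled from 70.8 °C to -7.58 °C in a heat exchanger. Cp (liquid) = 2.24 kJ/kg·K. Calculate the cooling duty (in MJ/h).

Q_c = 12100 MJ/h

Q = ṁ·Cp·ΔT = 19.10 × 2.24 × (-7.58 − 70.8) = -3353.4 kJ/s
Cooling duty = 12072 MJ/h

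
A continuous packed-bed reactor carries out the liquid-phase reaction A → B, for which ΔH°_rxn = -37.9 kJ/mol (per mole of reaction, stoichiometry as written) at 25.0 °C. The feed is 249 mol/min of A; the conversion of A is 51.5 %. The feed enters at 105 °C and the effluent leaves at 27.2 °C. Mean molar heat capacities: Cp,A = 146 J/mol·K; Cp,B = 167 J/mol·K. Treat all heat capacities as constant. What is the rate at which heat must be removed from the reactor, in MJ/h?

Extent of reaction ξ = 0.515 × 249 = 128.24 mol/min
Reaction term: ξ·ΔH°_rxn = 128.24 × -37.9 = -4860.1 kJ/min
Sensible, feed 105→25 °C: -2908.3 kJ/min
Outlet flows (mol/min): A 120.76, B 128.24
Sensible, products 25→27.2 °C: 85.903 kJ/min
Q = ΔH = -7682.5 kJ/min = -128.04 kW
Heat removed = 460.95 MJ/h

Q_out = 461 MJ/h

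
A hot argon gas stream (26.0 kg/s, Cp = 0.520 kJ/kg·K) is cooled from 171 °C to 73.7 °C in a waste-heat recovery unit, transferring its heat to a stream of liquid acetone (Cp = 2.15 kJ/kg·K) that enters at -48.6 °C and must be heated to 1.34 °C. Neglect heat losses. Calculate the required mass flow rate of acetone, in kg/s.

ṁ_c = 12.3 kg/s

Heat released by hot stream: Q = 26.0 × 0.520 × (171 − 73.7) = 1315.5 kJ/s
Energy balance on cold side (adiabatic exchanger): Q = ṁ_c·Cp_c·(T_c,out − T_c,in)
ṁ_c = 1315.5 / [2.15 × (1.34 − -48.6)] = 12.252 kg/s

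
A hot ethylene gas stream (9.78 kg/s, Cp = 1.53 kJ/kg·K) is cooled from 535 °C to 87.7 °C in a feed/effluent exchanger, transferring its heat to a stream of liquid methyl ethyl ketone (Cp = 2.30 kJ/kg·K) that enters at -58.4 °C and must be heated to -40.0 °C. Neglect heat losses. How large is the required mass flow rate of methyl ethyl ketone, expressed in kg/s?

ṁ_c = 158 kg/s

Heat released by hot stream: Q = 9.78 × 1.53 × (535 − 87.7) = 6693.1 kJ/s
Energy balance on cold side (adiabatic exchanger): Q = ṁ_c·Cp_c·(T_c,out − T_c,in)
ṁ_c = 6693.1 / [2.30 × (-40.0 − -58.4)] = 158.16 kg/s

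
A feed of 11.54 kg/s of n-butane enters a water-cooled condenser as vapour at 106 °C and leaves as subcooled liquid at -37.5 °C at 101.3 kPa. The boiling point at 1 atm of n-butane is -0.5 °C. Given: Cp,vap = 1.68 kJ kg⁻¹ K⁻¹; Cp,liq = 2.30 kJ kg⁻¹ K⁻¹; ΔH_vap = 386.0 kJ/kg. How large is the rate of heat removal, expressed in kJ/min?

Q_c = 450000 kJ/min

vapour 106→-0.5 °C: -178.92 kJ/kg
condensation at -0.5 °C: -386 kJ/kg
liquid -0.5→-37.5 °C: -85.1 kJ/kg
Δh = -178.92 + -386 + -85.1 = -650.02 kJ/kg
Q = ṁ·Δh = 11.54 kg/s × -650.02 kJ/kg = -7501.2 kJ/s
|Q| = 7501.2 kW = 450070 kJ/min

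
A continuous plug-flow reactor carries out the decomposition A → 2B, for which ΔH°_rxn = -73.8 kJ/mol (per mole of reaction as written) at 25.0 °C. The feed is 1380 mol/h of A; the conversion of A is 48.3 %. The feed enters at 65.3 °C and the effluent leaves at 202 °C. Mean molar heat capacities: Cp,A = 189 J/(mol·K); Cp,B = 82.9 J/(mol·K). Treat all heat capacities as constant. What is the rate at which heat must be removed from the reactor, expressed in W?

Q_out = 4520 W

Extent of reaction ξ = 0.483 × 1380 = 666.54 mol/h
Reaction term: ξ·ΔH°_rxn = 666.54 × -73.8 = -49191 kJ/h
Sensible, feed 65.3→25 °C: -10511 kJ/h
Outlet flows (mol/h): A 713.46, B 1333.1
Sensible, products 25→202 °C: 43428 kJ/h
Q = ΔH = -16274 kJ/h = -4.5205 kW
Heat removed = 4520.5 W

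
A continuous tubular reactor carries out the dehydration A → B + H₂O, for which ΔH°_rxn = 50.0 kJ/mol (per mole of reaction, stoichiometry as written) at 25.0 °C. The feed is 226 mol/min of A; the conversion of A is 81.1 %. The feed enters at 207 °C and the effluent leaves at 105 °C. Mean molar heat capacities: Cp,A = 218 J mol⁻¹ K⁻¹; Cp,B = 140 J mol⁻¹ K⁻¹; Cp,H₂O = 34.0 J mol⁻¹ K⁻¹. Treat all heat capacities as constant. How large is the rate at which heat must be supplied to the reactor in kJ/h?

Q_in = 210000 kJ/h

Extent of reaction ξ = 0.811 × 226 = 183.29 mol/min
Reaction term: ξ·ΔH°_rxn = 183.29 × 50.0 = 9164.3 kJ/min
Sensible, feed 207→25 °C: -8966.8 kJ/min
Outlet flows (mol/min): A 42.714, B 183.29, H₂O 183.29
Sensible, products 25→105 °C: 3296.3 kJ/min
Q = ΔH = 3493.8 kJ/min = 58.23 kW
Heat supplied = 209630 kJ/h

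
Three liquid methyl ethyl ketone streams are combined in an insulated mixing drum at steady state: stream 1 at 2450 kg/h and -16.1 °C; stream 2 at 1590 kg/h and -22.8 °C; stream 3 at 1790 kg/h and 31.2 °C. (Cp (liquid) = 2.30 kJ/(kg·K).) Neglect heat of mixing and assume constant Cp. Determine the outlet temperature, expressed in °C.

No heat crosses the boundary, so H_out = H_in.
Σ ṁᵢCp,ᵢTᵢ = 2450×2.30×-16.1 + 1590×2.30×-22.8 + 1790×2.30×31.2 = -45653
Σ ṁᵢCp,ᵢ = 2450×2.30 + 1590×2.30 + 1790×2.30 = 13409
T_out = -45653 / 13409 = -3.4046 °C

T_out = -3.40 °C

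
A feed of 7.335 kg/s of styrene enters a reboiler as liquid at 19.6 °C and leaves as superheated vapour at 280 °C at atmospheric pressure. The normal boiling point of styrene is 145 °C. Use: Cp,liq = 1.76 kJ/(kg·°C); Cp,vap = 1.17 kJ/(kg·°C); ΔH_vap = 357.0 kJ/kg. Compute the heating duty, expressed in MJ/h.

Q = 19400 MJ/h

liquid 19.6→145 °C: 220.7 kJ/kg
vaporisation at 145 °C: 357 kJ/kg
vapour 145→280 °C: 157.95 kJ/kg
Δh = 220.7 + 357 + 157.95 = 735.65 kJ/kg
Q = ṁ·Δh = 7.335 kg/s × 735.65 kJ/kg = 5396 kJ/s
|Q| = 5396 kW = 19426 MJ/h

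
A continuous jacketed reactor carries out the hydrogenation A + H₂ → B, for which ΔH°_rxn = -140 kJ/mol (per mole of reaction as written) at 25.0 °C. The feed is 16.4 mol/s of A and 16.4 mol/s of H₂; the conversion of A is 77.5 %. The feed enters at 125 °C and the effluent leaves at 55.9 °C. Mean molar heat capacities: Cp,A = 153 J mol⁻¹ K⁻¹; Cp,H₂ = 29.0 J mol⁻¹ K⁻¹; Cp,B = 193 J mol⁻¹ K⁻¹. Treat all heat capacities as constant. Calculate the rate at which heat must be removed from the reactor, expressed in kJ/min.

Q_out = 119000 kJ/min

Extent of reaction ξ = 0.775 × 16.4 = 12.71 mol/s
Reaction term: ξ·ΔH°_rxn = 12.71 × -140 = -1779.4 kJ/s
Sensible, feed 125→25 °C: -298.48 kJ/s
Outlet flows (mol/s): A 3.69, H₂ 3.69, B 12.71
Sensible, products 25→55.9 °C: 96.55 kJ/s
Q = ΔH = -1981.3 kJ/s = -1981.3 kW
Heat removed = 118880 kJ/min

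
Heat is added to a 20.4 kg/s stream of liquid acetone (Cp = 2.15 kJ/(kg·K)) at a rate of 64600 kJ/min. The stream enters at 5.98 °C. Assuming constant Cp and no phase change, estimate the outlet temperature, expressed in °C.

Q = 64600 kJ/min = 1076.7 kJ/s
ΔT = Q/(ṁ·Cp) = 1076.7/(20.4×2.15) = 24.548 K
T_out = 5.98 + 24.548 = 30.528 °C

T_out = 30.5 °C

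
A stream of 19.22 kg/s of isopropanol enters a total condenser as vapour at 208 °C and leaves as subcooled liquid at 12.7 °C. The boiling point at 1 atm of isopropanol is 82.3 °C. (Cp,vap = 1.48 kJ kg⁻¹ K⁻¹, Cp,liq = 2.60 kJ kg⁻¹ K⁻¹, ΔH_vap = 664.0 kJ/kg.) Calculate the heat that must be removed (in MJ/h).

vapour 208→82.3 °C: -186.04 kJ/kg
condensation at 82.3 °C: -664 kJ/kg
liquid 82.3→12.7 °C: -180.96 kJ/kg
Δh = -186.04 + -664 + -180.96 = -1031 kJ/kg
Q = ṁ·Δh = 19.22 kg/s × -1031 kJ/kg = -19816 kJ/s
|Q| = 19816 kW = 71337 MJ/h

Q_c = 71300 MJ/h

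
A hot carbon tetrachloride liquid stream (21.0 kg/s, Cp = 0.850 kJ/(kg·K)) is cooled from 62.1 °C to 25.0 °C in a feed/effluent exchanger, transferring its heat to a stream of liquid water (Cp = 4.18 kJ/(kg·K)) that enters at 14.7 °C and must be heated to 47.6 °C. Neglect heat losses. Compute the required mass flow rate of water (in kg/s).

Heat released by hot stream: Q = 21.0 × 0.850 × (62.1 − 25.0) = 662.23 kJ/s
Energy balance on cold side (adiabatic exchanger): Q = ṁ_c·Cp_c·(T_c,out − T_c,in)
ṁ_c = 662.23 / [4.18 × (47.6 − 14.7)] = 4.8155 kg/s

ṁ_c = 4.82 kg/s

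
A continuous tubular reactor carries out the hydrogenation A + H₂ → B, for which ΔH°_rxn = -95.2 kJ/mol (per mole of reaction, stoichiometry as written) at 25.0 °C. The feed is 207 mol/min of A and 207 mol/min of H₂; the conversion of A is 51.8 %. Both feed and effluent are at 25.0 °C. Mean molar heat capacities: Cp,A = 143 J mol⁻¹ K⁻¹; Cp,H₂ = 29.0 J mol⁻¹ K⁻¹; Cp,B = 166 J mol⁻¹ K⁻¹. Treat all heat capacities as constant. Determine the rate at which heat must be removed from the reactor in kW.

Q_out = 170 kW

Extent of reaction ξ = 0.518 × 207 = 107.23 mol/min
Reaction term: ξ·ΔH°_rxn = 107.23 × -95.2 = -10208 kJ/min
Q = ΔH = -10208 kJ/min = -170.13 kW
Heat removed = 170.13 kW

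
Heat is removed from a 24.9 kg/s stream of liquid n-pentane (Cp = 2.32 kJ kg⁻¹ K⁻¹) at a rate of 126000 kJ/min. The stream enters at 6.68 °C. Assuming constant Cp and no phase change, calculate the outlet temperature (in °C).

T_out = -29.7 °C

Q = 126000 kJ/min = 2100 kJ/s
ΔT = Q/(ṁ·Cp) = 2100/(24.9×2.32) = 36.352 K
T_out = 6.68 − 36.352 = -29.672 °C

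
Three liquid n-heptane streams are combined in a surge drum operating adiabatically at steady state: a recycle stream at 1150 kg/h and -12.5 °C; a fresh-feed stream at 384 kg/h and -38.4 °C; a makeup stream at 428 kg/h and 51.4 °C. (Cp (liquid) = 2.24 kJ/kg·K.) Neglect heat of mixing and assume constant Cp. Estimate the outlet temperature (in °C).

No heat crosses the boundary, so H_out = H_in.
T_out = Σ ṁᵢCp,ᵢTᵢ / Σ ṁᵢCp,ᵢ
      = -15952 / 4394.9 = -3.6297 °C

T_out = -3.63 °C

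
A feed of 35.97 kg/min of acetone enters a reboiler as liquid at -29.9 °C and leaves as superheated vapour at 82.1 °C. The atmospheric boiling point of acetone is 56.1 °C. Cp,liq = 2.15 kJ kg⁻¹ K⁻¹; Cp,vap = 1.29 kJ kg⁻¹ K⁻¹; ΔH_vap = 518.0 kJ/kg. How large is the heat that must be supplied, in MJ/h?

Q = 1590 MJ/h

liquid -29.9→56.1 °C: 184.9 kJ/kg
vaporisation at 56.1 °C: 518 kJ/kg
vapour 56.1→82.1 °C: 33.54 kJ/kg
Δh = 184.9 + 518 + 33.54 = 736.44 kJ/kg
Q = ṁ·Δh = 35.97 kg/min × 736.44 kJ/kg = 26490 kJ/min
|Q| = 441.5 kW = 1589.4 MJ/h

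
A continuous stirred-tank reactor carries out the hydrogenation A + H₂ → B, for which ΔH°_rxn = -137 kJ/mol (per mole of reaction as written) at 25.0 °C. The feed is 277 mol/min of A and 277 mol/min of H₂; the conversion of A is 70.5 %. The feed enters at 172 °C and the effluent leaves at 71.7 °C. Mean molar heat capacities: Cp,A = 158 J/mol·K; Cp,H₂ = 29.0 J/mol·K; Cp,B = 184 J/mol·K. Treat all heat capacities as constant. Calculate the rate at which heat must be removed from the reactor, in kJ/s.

Q_out = 533 kJ/s

Extent of reaction ξ = 0.705 × 277 = 195.28 mol/min
Reaction term: ξ·ΔH°_rxn = 195.28 × -137 = -26754 kJ/min
Sensible, feed 172→25 °C: -7614.5 kJ/min
Outlet flows (mol/min): A 81.715, H₂ 81.715, B 195.28
Sensible, products 25→71.7 °C: 2391.7 kJ/min
Q = ΔH = -31977 kJ/min = -532.95 kW
Heat removed = 532.95 kJ/s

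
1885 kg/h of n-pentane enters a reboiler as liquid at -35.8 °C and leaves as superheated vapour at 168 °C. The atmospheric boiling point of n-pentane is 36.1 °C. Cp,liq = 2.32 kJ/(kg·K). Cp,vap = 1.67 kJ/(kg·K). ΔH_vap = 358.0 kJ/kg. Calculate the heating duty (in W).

Q = 390000 W

liquid -35.8→36.1 °C: 166.81 kJ/kg
vaporisation at 36.1 °C: 358 kJ/kg
vapour 36.1→168 °C: 220.27 kJ/kg
Δh = 166.81 + 358 + 220.27 = 745.08 kJ/kg
Q = ṁ·Δh = 1885 kg/h × 745.08 kJ/kg = 1.4045e+06 kJ/h
|Q| = 390.13 kW = 390130 W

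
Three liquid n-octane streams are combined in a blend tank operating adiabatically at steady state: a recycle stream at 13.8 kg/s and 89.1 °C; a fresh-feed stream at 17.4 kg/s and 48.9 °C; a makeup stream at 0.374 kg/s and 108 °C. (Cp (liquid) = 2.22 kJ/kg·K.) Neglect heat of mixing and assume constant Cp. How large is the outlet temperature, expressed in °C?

T_out = 67.2 °C

Adiabatic, steady state ⇒ Σ ṁᵢCp,ᵢ(T_out − Tᵢ) = 0
Σ ṁᵢCp,ᵢTᵢ = 13.8×2.22×89.1 + 17.4×2.22×48.9 + 0.374×2.22×108 = 4708.2
Σ ṁᵢCp,ᵢ = 13.8×2.22 + 17.4×2.22 + 0.374×2.22 = 70.094
T_out = 4708.2 / 70.094 = 67.17 °C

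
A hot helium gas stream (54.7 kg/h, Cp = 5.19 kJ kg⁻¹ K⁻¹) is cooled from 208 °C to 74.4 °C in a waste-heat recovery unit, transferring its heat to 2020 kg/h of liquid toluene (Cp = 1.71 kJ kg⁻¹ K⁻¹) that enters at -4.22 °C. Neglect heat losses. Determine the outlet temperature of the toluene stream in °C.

T_c,out = 6.76 °C

Heat released by hot stream: Q = 54.7 × 5.19 × (208 − 74.4) = 37928 kJ/h
Energy balance on cold side (adiabatic exchanger): Q = ṁ_c·Cp_c·(T_c,out − T_c,in)
T_c,out = -4.22 + 37928/(2020 × 1.71) = 6.7603 °C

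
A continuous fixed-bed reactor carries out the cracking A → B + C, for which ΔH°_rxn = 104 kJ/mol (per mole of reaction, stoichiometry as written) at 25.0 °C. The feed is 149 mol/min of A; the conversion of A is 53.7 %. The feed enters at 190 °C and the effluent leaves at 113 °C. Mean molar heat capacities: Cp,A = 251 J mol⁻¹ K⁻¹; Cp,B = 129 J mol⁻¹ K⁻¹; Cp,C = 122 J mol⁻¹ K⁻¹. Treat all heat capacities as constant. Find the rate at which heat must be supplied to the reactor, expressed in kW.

Extent of reaction ξ = 0.537 × 149 = 80.013 mol/min
Reaction term: ξ·ΔH°_rxn = 80.013 × 104 = 8321.4 kJ/min
Sensible, feed 190→25 °C: -6170.8 kJ/min
Outlet flows (mol/min): A 68.987, B 80.013, C 80.013
Sensible, products 25→113 °C: 3291.1 kJ/min
Q = ΔH = 5441.6 kJ/min = 90.694 kW
Heat supplied = 90.694 kW

Q_in = 90.7 kW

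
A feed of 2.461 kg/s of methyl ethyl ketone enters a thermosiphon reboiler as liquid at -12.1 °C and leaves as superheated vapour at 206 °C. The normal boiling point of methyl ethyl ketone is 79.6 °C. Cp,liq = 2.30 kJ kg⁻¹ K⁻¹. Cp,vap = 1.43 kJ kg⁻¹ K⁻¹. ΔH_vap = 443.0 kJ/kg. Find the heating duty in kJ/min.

Q = 123000 kJ/min

liquid -12.1→79.6 °C: 210.91 kJ/kg
vaporisation at 79.6 °C: 443 kJ/kg
vapour 79.6→206 °C: 180.75 kJ/kg
Δh = 210.91 + 443 + 180.75 = 834.66 kJ/kg
Q = ṁ·Δh = 2.461 kg/s × 834.66 kJ/kg = 2054.1 kJ/s
|Q| = 2054.1 kW = 123250 kJ/min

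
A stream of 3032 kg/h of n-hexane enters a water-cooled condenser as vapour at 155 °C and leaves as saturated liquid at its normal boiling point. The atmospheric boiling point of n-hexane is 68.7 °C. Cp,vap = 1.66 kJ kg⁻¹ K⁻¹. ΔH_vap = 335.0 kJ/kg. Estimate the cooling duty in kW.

Q_c = 403 kW

vapour 155→68.7 °C: -143.26 kJ/kg
condensation at 68.7 °C: -335 kJ/kg
Δh = -143.26 + -335 = -478.26 kJ/kg
Q = ṁ·Δh = 3032 kg/h × -478.26 kJ/kg = -1.4501e+06 kJ/h
|Q| = 402.8 kW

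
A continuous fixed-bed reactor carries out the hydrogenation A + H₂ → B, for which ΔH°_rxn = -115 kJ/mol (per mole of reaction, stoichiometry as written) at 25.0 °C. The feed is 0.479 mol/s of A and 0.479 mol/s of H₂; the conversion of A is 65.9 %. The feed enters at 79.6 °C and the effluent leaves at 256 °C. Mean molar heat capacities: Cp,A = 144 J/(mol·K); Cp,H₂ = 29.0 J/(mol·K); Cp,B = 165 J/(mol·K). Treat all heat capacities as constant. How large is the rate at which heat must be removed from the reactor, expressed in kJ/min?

Q_out = 1340 kJ/min

Extent of reaction ξ = 0.659 × 0.479 = 0.31566 mol/s
Reaction term: ξ·ΔH°_rxn = 0.31566 × -115 = -36.301 kJ/s
Sensible, feed 79.6→25 °C: -4.5245 kJ/s
Outlet flows (mol/s): A 0.16334, H₂ 0.16334, B 0.31566
Sensible, products 25→256 °C: 18.559 kJ/s
Q = ΔH = -22.267 kJ/s = -22.267 kW
Heat removed = 1336 kJ/min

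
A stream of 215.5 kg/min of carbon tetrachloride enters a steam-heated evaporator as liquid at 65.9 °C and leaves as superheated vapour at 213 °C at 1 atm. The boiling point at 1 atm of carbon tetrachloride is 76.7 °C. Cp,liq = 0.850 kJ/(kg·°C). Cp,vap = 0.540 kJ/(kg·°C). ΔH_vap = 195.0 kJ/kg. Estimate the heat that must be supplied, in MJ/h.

Q = 3590 MJ/h

liquid 65.9→76.7 °C: 9.18 kJ/kg
vaporisation at 76.7 °C: 195 kJ/kg
vapour 76.7→213 °C: 73.602 kJ/kg
Δh = 9.18 + 195 + 73.602 = 277.78 kJ/kg
Q = ṁ·Δh = 215.5 kg/min × 277.78 kJ/kg = 59862 kJ/min
|Q| = 997.7 kW = 3591.7 MJ/h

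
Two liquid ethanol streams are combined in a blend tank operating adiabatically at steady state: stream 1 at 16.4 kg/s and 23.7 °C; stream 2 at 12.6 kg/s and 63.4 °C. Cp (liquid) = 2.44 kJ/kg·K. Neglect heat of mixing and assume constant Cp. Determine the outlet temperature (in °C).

T_out = 40.9 °C

Adiabatic, steady state ⇒ Σ ṁᵢCp,ᵢ(T_out − Tᵢ) = 0
Σ ṁᵢCp,ᵢTᵢ = 16.4×2.44×23.7 + 12.6×2.44×63.4 = 2897.5
Σ ṁᵢCp,ᵢ = 16.4×2.44 + 12.6×2.44 = 70.76
T_out = 2897.5 / 70.76 = 40.949 °C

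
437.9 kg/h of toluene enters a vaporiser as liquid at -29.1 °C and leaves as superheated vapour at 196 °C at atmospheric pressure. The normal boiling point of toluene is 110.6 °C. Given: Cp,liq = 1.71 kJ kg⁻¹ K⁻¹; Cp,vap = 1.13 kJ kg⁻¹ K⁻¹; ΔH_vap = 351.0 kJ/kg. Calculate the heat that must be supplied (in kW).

Q = 83.5 kW

liquid -29.1→110.6 °C: 238.89 kJ/kg
vaporisation at 110.6 °C: 351 kJ/kg
vapour 110.6→196 °C: 96.502 kJ/kg
Δh = 238.89 + 351 + 96.502 = 686.39 kJ/kg
Q = ṁ·Δh = 437.9 kg/h × 686.39 kJ/kg = 300570 kJ/h
|Q| = 83.492 kW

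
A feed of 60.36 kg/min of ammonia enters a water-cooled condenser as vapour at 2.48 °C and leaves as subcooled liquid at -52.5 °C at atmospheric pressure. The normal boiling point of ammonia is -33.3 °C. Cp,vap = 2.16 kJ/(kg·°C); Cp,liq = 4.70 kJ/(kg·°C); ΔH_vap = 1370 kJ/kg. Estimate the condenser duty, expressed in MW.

vapour 2.48→-33.3 °C: -77.285 kJ/kg
condensation at -33.3 °C: -1370 kJ/kg
liquid -33.3→-52.5 °C: -90.24 kJ/kg
Δh = -77.285 + -1370 + -90.24 = -1537.5 kJ/kg
Q = ṁ·Δh = 60.36 kg/min × -1537.5 kJ/kg = -92805 kJ/min
|Q| = 1546.7 kW = 1.5467 MW

Q_c = 1.55 MW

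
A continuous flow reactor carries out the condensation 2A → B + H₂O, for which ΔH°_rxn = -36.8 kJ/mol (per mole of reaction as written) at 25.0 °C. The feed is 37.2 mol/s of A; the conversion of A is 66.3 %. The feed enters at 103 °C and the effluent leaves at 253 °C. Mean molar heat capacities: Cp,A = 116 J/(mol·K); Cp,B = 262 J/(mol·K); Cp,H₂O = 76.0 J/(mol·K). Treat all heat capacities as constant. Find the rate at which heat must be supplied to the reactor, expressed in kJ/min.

Extent of reaction ξ = 0.663 × 37.2 / 2 = 12.332 mol/s
Reaction term: ξ·ΔH°_rxn = 12.332 × -36.8 = -453.81 kJ/s
Sensible, feed 103→25 °C: -336.59 kJ/s
Outlet flows (mol/s): A 12.536, B 12.332, H₂O 12.332
Sensible, products 25→253 °C: 1281.9 kJ/s
Q = ΔH = 491.5 kJ/s = 491.5 kW
Heat supplied = 29490 kJ/min

Q_in = 29500 kJ/min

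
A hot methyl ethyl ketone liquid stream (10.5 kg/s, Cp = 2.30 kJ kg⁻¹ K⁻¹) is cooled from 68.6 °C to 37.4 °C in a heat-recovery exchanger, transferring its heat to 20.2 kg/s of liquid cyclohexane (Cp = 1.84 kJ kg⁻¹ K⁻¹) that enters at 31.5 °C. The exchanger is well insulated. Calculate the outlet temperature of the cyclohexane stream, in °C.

T_c,out = 51.8 °C

Heat released by hot stream: Q = 10.5 × 2.30 × (68.6 − 37.4) = 753.48 kJ/s
Energy balance on cold side (adiabatic exchanger): Q = ṁ_c·Cp_c·(T_c,out − T_c,in)
T_c,out = 31.5 + 753.48/(20.2 × 1.84) = 51.772 °C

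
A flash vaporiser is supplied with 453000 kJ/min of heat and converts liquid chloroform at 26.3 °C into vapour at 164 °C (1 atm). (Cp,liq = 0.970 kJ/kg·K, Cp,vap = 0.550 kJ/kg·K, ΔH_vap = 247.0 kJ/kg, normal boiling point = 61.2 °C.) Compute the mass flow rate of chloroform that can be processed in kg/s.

ṁ = 22.4 kg/s

Δh = 0.970×(61.2−26.3) + 247.0 + 0.550×(164−61.2) = 337.39 kJ/kg
Q = 453000 kJ/min = 7550 kJ/s = 7550 kJ/s
ṁ = Q/Δh = 7550 / 337.39 = 22.377 kg/s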